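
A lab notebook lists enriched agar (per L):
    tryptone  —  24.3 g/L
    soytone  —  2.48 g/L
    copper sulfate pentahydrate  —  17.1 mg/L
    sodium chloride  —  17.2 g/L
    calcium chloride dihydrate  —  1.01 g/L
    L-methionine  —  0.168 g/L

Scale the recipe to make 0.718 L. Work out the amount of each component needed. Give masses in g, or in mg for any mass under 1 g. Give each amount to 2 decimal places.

tryptone 17.45 g; soytone 1.78 g; copper sulfate pentahydrate 12.28 mg; sodium chloride 12.35 g; calcium chloride dihydrate 725.18 mg; L-methionine 120.62 mg

Working volume: 0.718 L.
tryptone: 24.3 g/L × 0.718 L = 17.45 g
soytone: 2.48 g/L × 0.718 L = 1.78 g
copper sulfate pentahydrate: 17.1 mg/L × 0.718 L = 12.28 mg
sodium chloride: 17.2 g/L × 0.718 L = 12.35 g
calcium chloride dihydrate: 1.01 g/L × 0.718 L = 0.72518 g = 725.18 mg
L-methionine: 0.168 g/L × 0.718 L = 0.120624 g = 120.62 mg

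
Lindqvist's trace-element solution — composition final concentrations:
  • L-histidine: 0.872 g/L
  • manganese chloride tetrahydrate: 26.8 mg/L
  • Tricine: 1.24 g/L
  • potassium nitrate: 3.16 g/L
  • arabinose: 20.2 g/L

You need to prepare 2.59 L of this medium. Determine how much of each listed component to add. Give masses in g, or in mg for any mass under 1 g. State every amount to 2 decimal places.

Working volume: 2.59 L.
L-histidine: 0.872 g/L × 2.59 L = 2.26 g
manganese chloride tetrahydrate: 26.8 mg/L × 2.59 L = 69.41 mg
Tricine: 1.24 g/L × 2.59 L = 3.21 g
potassium nitrate: 3.16 g/L × 2.59 L = 8.18 g
arabinose: 20.2 g/L × 2.59 L = 52.32 g

L-histidine 2.26 g; manganese chloride tetrahydrate 69.41 mg; Tricine 3.21 g; potassium nitrate 8.18 g; arabinose 52.32 g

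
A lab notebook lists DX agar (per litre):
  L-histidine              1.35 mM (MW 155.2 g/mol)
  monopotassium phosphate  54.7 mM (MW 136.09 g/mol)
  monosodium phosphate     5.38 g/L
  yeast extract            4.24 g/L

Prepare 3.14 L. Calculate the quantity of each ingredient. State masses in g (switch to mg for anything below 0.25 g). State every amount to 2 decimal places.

L-histidine 0.66 g; monopotassium phosphate 23.37 g; monosodium phosphate 16.89 g; yeast extract 13.31 g

Scale factor relative to 1 L: 3.14.
L-histidine: 1.35 mmol/L × 155.2 g/mol × 3.14 L ÷ 1000 = 0.66 g
monopotassium phosphate: 54.7 mmol/L × 136.09 g/mol × 3.14 L ÷ 1000 = 23.37 g
monosodium phosphate: 5.38 g/L × 3.14 L = 16.89 g
yeast extract: 4.24 g/L × 3.14 L = 13.31 g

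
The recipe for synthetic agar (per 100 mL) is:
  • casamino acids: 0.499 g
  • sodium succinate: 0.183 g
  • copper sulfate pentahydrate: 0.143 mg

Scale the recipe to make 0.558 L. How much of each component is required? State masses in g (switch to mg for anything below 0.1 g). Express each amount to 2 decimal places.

casamino acids 2.78 g; sodium succinate 1.02 g; copper sulfate pentahydrate 0.80 mg

Ratio of target to recipe volume: 558 / 100 = 5.58.
casamino acids: 0.499 g × (558 mL / 100 mL) = 2.78 g
sodium succinate: 0.183 g × (558 mL / 100 mL) = 1.02 g
copper sulfate pentahydrate: 0.143 mg × (558 mL / 100 mL) = 0.80 mg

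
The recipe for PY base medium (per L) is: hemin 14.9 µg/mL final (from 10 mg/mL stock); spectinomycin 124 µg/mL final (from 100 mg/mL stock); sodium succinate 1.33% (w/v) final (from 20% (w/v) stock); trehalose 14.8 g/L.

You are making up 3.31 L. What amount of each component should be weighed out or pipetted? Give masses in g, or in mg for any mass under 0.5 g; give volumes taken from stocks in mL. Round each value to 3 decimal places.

hemin 4.932 mL; spectinomycin 4.104 mL; sodium succinate 220.115 mL; trehalose 48.988 g

Working volume: 3.31 L.
hemin: C1V1 = C2V2 → 14.9 µg/mL × 3310 mL ÷ 10000 µg/mL = 4.932 mL
spectinomycin: dilute stock: 124 µg/mL × 3310 mL ÷ 100000 µg/mL = 4.104 mL
sodium succinate: C1V1 = C2V2 → 1.33% ÷ 20% × 3310 mL = 220.115 mL
trehalose: 14.8 g/L × 3.31 L = 48.988 g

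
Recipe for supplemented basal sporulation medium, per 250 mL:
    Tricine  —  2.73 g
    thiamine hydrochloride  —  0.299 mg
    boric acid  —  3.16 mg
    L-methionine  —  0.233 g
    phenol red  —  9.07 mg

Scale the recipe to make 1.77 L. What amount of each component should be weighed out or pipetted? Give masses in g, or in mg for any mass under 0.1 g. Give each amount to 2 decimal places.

Ratio of target to recipe volume: 1770 / 250 = 7.08.
Tricine: 2.73 g × (1770 mL / 250 mL) = 19.33 g
thiamine hydrochloride: 0.299 mg × (1770 mL / 250 mL) = 2.12 mg
boric acid: 3.16 mg × (1770 mL / 250 mL) = 22.37 mg
L-methionine: 0.233 g × (1770 mL / 250 mL) = 1.65 g
phenol red: 9.07 mg × (1770 mL / 250 mL) = 64.22 mg

Tricine 19.33 g; thiamine hydrochloride 2.12 mg; boric acid 22.37 mg; L-methionine 1.65 g; phenol red 64.22 mg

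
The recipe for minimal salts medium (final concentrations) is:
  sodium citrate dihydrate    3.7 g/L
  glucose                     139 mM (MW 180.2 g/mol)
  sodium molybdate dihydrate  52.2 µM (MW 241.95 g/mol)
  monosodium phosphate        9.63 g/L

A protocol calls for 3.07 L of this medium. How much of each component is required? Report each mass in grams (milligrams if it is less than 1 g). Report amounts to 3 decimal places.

sodium citrate dihydrate 11.359 g; glucose 76.897 g; sodium molybdate dihydrate 38.773 mg; monosodium phosphate 29.564 g

Working volume: 3.07 L.
sodium citrate dihydrate: 3.7 g/L × 3.07 L = 11.359 g
glucose: 139 mmol/L × 180.2 g/mol × 3.07 L ÷ 1000 = 76.897 g
sodium molybdate dihydrate: 52.2 µmol/L × 241.95 g/mol × 3.07 L ÷ 1000 = 38.773 mg
monosodium phosphate: 9.63 g/L × 3.07 L = 29.564 g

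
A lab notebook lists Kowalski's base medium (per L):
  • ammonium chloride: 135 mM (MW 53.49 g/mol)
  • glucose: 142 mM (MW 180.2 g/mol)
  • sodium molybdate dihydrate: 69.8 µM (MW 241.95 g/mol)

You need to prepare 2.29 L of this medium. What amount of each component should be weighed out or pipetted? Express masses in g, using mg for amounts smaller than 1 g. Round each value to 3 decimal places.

Scale factor relative to 1 L: 2.29.
ammonium chloride: 135 mmol/L × 53.49 g/mol × 2.29 L ÷ 1000 = 16.536 g
glucose: 142 mmol/L × 180.2 g/mol × 2.29 L ÷ 1000 = 58.597 g
sodium molybdate dihydrate: 69.8 µmol/L × 241.95 g/mol × 2.29 L ÷ 1000 = 38.674 mg

ammonium chloride 16.536 g; glucose 58.597 g; sodium molybdate dihydrate 38.674 mg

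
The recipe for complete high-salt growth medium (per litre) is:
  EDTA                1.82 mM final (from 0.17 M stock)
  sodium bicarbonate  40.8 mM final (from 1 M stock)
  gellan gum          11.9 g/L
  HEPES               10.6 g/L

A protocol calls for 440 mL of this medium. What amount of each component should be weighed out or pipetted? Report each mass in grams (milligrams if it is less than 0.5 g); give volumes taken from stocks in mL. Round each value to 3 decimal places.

Target volume = 440 mL = 0.44 L.
EDTA: V = C2·V2/C1 = 1.82 mM × 440 mL ÷ 170 mM = 4.711 mL
sodium bicarbonate: C1V1 = C2V2 → 40.8 mM × 440 mL ÷ 1000 mM = 17.952 mL
gellan gum: 11.9 g/L × 0.44 L = 5.236 g
HEPES: 10.6 g/L × 0.44 L = 4.664 g

EDTA 4.711 mL; sodium bicarbonate 17.952 mL; gellan gum 5.236 g; HEPES 4.664 g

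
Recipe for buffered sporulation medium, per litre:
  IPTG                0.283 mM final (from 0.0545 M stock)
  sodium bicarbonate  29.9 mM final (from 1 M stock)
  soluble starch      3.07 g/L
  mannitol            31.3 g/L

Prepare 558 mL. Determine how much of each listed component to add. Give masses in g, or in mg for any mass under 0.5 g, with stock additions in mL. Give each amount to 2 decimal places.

IPTG 2.90 mL; sodium bicarbonate 16.68 mL; soluble starch 1.71 g; mannitol 17.47 g

Working volume: 558 mL = 0.558 L.
IPTG: dilute stock: 0.283 mM × 558 mL ÷ 54.5 mM = 2.90 mL
sodium bicarbonate: C1V1 = C2V2 → 29.9 mM × 558 mL ÷ 1000 mM = 16.68 mL
soluble starch: 3.07 g/L × 0.558 L = 1.71 g
mannitol: 31.3 g/L × 0.558 L = 17.47 g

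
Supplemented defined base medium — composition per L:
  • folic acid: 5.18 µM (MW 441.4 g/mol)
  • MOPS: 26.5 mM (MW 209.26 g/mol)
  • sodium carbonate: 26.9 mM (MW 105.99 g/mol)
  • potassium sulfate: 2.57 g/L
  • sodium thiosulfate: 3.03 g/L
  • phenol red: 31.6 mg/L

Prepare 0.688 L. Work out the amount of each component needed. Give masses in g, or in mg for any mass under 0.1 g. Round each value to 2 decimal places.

Scale factor relative to 1 L: 0.688.
folic acid: 5.18 µmol/L × 441.4 g/mol × 0.688 L ÷ 1000 = 1.57 mg
MOPS: 26.5 mmol/L × 209.26 g/mol × 0.688 L ÷ 1000 = 3.82 g
sodium carbonate: 26.9 mmol/L × 105.99 g/mol × 0.688 L ÷ 1000 = 1.96 g
potassium sulfate: 2.57 g/L × 0.688 L = 1.77 g
sodium thiosulfate: 3.03 g/L × 0.688 L = 2.08 g
phenol red: 31.6 mg/L × 0.688 L = 21.74 mg

folic acid 1.57 mg; MOPS 3.82 g; sodium carbonate 1.96 g; potassium sulfate 1.77 g; sodium thiosulfate 2.08 g; phenol red 21.74 mg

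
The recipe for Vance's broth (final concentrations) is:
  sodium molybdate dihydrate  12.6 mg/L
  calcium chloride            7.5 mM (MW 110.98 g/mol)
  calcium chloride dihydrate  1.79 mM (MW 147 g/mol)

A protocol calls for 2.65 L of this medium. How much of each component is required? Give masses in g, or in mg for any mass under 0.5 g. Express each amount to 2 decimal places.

sodium molybdate dihydrate 33.39 mg; calcium chloride 2.21 g; calcium chloride dihydrate 0.70 g

Working volume: 2.65 L.
sodium molybdate dihydrate: 12.6 mg/L × 2.65 L = 33.39 mg
calcium chloride: 7.5 mmol/L × 110.98 g/mol × 2.65 L ÷ 1000 = 2.21 g
calcium chloride dihydrate: 1.79 mmol/L × 147 g/mol × 2.65 L ÷ 1000 = 0.70 g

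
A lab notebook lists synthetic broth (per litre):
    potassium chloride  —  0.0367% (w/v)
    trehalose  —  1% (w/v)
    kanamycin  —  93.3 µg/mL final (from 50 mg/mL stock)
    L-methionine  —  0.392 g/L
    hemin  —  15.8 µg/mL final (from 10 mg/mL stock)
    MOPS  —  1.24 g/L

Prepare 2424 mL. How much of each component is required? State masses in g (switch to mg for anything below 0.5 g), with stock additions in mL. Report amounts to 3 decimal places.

Target volume = 2424 mL = 2.424 L.
potassium chloride: 0.0367% w/v = 0.367 g/L → 0.367 × 2.424 L = 0.890 g
trehalose: 1% w/v = 10 g/L → 10 × 2.424 L = 24.240 g
kanamycin: dilute stock: 93.3 µg/mL × 2424 mL ÷ 50000 µg/mL = 4.523 mL
L-methionine: 0.392 g/L × 2.424 L = 0.950 g
hemin: C1V1 = C2V2 → 15.8 µg/mL × 2424 mL ÷ 10000 µg/mL = 3.830 mL
MOPS: 1.24 g/L × 2.424 L = 3.006 g

potassium chloride 0.890 g; trehalose 24.240 g; kanamycin 4.523 mL; L-methionine 0.950 g; hemin 3.830 mL; MOPS 3.006 g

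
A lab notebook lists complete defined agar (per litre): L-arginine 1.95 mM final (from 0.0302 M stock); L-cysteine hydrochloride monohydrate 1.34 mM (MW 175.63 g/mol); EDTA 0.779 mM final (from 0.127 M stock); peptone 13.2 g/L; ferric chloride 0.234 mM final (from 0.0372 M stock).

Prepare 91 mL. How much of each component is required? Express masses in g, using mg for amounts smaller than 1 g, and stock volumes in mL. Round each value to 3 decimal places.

Target volume = 91 mL = 0.091 L.
L-arginine: V = C2·V2/C1 = 1.95 mM × 91 mL ÷ 30.2 mM = 5.876 mL
L-cysteine hydrochloride monohydrate: 1.34 mmol/L × 175.63 mg/mmol × 0.091 L = 21.416 mg
EDTA: dilute stock: 0.779 mM × 91 mL ÷ 127 mM = 0.558 mL
peptone: 13.2 g/L × 0.091 L = 1.201 g
ferric chloride: dilute stock: 0.234 mM × 91 mL ÷ 37.2 mM = 0.572 mL

L-arginine 5.876 mL; L-cysteine hydrochloride monohydrate 21.416 mg; EDTA 0.558 mL; peptone 1.201 g; ferric chloride 0.572 mL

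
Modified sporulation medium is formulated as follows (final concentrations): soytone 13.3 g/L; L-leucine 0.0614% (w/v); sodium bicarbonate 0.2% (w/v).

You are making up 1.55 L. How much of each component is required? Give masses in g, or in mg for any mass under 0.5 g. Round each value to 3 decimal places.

soytone 20.615 g; L-leucine 0.952 g; sodium bicarbonate 3.100 g

Working volume: 1.55 L.
soytone: 13.3 g/L × 1.55 L = 20.615 g
L-leucine: 0.0614% w/v = 0.614 g/L → 0.614 × 1.55 L = 0.952 g
sodium bicarbonate: 0.2 g per 100 mL × 1550 mL ÷ 100 = 3.100 g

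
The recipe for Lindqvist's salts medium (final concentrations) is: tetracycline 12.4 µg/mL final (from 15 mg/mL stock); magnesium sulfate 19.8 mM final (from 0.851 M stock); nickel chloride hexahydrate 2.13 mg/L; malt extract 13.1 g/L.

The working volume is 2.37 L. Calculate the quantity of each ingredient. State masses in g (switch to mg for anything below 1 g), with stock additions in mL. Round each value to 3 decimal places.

Working volume: 2.37 L.
tetracycline: V = C2·V2/C1 = 12.4 µg/mL × 2370 mL ÷ 15000 µg/mL = 1.959 mL
magnesium sulfate: C1V1 = C2V2 → 19.8 mM × 2370 mL ÷ 851 mM = 55.142 mL
nickel chloride hexahydrate: 2.13 mg/L × 2.37 L = 5.048 mg
malt extract: 13.1 g/L × 2.37 L = 31.047 g

tetracycline 1.959 mL; magnesium sulfate 55.142 mL; nickel chloride hexahydrate 5.048 mg; malt extract 31.047 g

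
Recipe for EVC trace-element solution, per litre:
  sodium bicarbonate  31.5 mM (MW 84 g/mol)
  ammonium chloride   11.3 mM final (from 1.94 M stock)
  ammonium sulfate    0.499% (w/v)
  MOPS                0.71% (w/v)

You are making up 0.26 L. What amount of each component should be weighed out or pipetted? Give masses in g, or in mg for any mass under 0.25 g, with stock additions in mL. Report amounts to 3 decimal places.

Scale factor relative to 1 L: 0.26.
sodium bicarbonate: 31.5 mmol/L × 84 g/mol × 0.26 L ÷ 1000 = 0.688 g
ammonium chloride: C1V1 = C2V2 → 11.3 mM × 260 mL ÷ 1940 mM = 1.514 mL
ammonium sulfate: 0.499% w/v = 4.99 g/L → 4.99 × 0.26 L = 1.297 g
MOPS: 0.71% w/v = 7.1 g/L → 7.1 × 0.26 L = 1.846 g

sodium bicarbonate 0.688 g; ammonium chloride 1.514 mL; ammonium sulfate 1.297 g; MOPS 1.846 g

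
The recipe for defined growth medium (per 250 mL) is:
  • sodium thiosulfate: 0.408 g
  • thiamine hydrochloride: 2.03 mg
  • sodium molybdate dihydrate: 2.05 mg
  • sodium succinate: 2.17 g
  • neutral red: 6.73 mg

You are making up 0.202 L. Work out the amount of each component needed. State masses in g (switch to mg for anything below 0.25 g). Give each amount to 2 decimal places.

sodium thiosulfate 0.33 g; thiamine hydrochloride 1.64 mg; sodium molybdate dihydrate 1.66 mg; sodium succinate 1.75 g; neutral red 5.44 mg

Ratio of target to recipe volume: 202 / 250 = 0.808.
sodium thiosulfate: 0.408 g × (202 mL / 250 mL) = 0.33 g
thiamine hydrochloride: 2.03 mg × (202 mL / 250 mL) = 1.64 mg
sodium molybdate dihydrate: 2.05 mg × (202 mL / 250 mL) = 1.66 mg
sodium succinate: 2.17 g × (202 mL / 250 mL) = 1.75 g
neutral red: 6.73 mg × (202 mL / 250 mL) = 5.44 mg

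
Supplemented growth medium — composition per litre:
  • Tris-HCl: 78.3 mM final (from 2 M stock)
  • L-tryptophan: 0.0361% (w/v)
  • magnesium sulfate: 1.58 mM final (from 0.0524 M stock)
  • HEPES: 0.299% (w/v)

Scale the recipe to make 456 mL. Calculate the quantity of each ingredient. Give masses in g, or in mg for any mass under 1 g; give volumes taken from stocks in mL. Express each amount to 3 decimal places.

Working volume: 456 mL = 0.456 L.
Tris-HCl: C1V1 = C2V2 → 78.3 mM × 456 mL ÷ 2000 mM = 17.852 mL
L-tryptophan: 0.0361% w/v = 0.361 g/L → 0.361 × 0.456 L = 0.164616 g = 164.616 mg
magnesium sulfate: C1V1 = C2V2 → 1.58 mM × 456 mL ÷ 52.4 mM = 13.750 mL
HEPES: 0.299 g per 100 mL × 456 mL ÷ 100 = 1.363 g

Tris-HCl 17.852 mL; L-tryptophan 164.616 mg; magnesium sulfate 13.750 mL; HEPES 1.363 g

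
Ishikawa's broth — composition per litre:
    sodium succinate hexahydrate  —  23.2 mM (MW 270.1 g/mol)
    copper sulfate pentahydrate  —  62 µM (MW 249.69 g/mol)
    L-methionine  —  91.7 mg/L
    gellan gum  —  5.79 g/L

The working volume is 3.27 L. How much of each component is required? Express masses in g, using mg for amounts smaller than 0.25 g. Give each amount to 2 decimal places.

Scale factor relative to 1 L: 3.27.
sodium succinate hexahydrate: 23.2 mmol/L × 270.1 g/mol × 3.27 L ÷ 1000 = 20.49 g
copper sulfate pentahydrate: 62 µmol/L × 249.69 g/mol × 3.27 L ÷ 1000 = 50.62 mg
L-methionine: 91.7 mg/L × 3.27 L = 299.859 mg = 0.30 g
gellan gum: 5.79 g/L × 3.27 L = 18.93 g

sodium succinate hexahydrate 20.49 g; copper sulfate pentahydrate 50.62 mg; L-methionine 0.30 g; gellan gum 18.93 g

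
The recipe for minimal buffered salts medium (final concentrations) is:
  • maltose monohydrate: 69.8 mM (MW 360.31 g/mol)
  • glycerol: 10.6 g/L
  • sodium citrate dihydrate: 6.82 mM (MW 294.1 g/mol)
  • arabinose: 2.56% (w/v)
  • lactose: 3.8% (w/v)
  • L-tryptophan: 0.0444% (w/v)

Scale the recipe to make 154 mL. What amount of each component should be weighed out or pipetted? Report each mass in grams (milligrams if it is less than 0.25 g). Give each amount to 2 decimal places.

Scale factor relative to 1 L: 0.154.
maltose monohydrate: 69.8 mmol/L × 360.31 g/mol × 0.154 L ÷ 1000 = 3.87 g
glycerol: 10.6 g/L × 0.154 L = 1.63 g
sodium citrate dihydrate: 6.82 mmol/L × 294.1 g/mol × 0.154 L ÷ 1000 = 0.31 g
arabinose: 2.56% w/v = 25.6 g/L → 25.6 × 0.154 L = 3.94 g
lactose: 3.8% w/v = 38 g/L → 38 × 0.154 L = 5.85 g
L-tryptophan: 0.0444% w/v = 0.444 g/L → 0.444 × 0.154 L = 0.068376 g = 68.38 mg

maltose monohydrate 3.87 g; glycerol 1.63 g; sodium citrate dihydrate 0.31 g; arabinose 3.94 g; lactose 5.85 g; L-tryptophan 68.38 mg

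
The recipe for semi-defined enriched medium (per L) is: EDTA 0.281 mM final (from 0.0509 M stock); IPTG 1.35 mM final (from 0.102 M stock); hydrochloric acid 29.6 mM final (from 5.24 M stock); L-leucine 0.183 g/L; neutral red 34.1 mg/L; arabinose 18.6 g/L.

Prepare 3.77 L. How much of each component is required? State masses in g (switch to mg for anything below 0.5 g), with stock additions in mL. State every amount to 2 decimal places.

Scale factor relative to 1 L: 3.77.
EDTA: dilute stock: 0.281 mM × 3770 mL ÷ 50.9 mM = 20.81 mL
IPTG: V = C2·V2/C1 = 1.35 mM × 3770 mL ÷ 102 mM = 49.90 mL
hydrochloric acid: C1V1 = C2V2 → 29.6 mM × 3770 mL ÷ 5240 mM = 21.30 mL
L-leucine: 0.183 g/L × 3.77 L = 0.69 g
neutral red: 34.1 mg/L × 3.77 L = 128.56 mg
arabinose: 18.6 g/L × 3.77 L = 70.12 g

EDTA 20.81 mL; IPTG 49.90 mL; hydrochloric acid 21.30 mL; L-leucine 0.69 g; neutral red 128.56 mg; arabinose 70.12 g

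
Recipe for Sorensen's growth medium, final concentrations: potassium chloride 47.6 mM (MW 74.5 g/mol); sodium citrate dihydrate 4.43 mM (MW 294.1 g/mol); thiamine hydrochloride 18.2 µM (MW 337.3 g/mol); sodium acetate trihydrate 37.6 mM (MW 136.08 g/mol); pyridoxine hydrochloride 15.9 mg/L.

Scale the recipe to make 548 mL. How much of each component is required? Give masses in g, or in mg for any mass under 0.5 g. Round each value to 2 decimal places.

Scale factor relative to 1 L: 0.548.
potassium chloride: 47.6 mmol/L × 74.5 g/mol × 0.548 L ÷ 1000 = 1.94 g
sodium citrate dihydrate: 4.43 mmol/L × 294.1 g/mol × 0.548 L ÷ 1000 = 0.71 g
thiamine hydrochloride: 18.2 µmol/L × 337.3 g/mol × 0.548 L ÷ 1000 = 3.36 mg
sodium acetate trihydrate: 37.6 mmol/L × 136.08 g/mol × 0.548 L ÷ 1000 = 2.80 g
pyridoxine hydrochloride: 15.9 mg/L × 0.548 L = 8.71 mg

potassium chloride 1.94 g; sodium citrate dihydrate 0.71 g; thiamine hydrochloride 3.36 mg; sodium acetate trihydrate 2.80 g; pyridoxine hydrochloride 8.71 mg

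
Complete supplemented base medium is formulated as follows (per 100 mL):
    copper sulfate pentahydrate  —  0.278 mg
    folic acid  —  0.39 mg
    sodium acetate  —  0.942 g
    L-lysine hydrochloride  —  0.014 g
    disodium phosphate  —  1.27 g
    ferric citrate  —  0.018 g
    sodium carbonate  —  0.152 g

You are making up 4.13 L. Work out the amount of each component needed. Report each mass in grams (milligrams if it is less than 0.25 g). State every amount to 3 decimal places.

Scale factor = 4130 mL / 100 mL = 41.3.
copper sulfate pentahydrate: 0.278 mg × (4130 mL / 100 mL) = 11.481 mg
folic acid: 0.39 mg × (4130 mL / 100 mL) = 16.107 mg
sodium acetate: 0.942 g × (4130 mL / 100 mL) = 38.905 g
L-lysine hydrochloride: 0.014 g × (4130 mL / 100 mL) = 0.578 g
disodium phosphate: 1.27 g × (4130 mL / 100 mL) = 52.451 g
ferric citrate: 0.018 g × (4130 mL / 100 mL) = 0.743 g
sodium carbonate: 0.152 g × (4130 mL / 100 mL) = 6.278 g

copper sulfate pentahydrate 11.481 mg; folic acid 16.107 mg; sodium acetate 38.905 g; L-lysine hydrochloride 0.578 g; disodium phosphate 52.451 g; ferric citrate 0.743 g; sodium carbonate 6.278 g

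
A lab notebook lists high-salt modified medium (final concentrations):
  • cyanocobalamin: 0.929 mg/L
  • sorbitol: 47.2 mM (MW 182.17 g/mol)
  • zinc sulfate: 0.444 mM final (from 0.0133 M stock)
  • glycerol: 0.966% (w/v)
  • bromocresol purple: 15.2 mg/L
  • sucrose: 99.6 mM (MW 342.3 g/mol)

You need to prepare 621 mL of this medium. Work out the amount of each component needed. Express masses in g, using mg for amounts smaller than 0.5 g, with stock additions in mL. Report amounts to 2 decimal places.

cyanocobalamin 0.58 mg; sorbitol 5.34 g; zinc sulfate 20.73 mL; glycerol 6.00 g; bromocresol purple 9.44 mg; sucrose 21.17 g

Working volume: 621 mL = 0.621 L.
cyanocobalamin: 0.929 mg/L × 0.621 L = 0.58 mg
sorbitol: 47.2 mmol/L × 182.17 g/mol × 0.621 L ÷ 1000 = 5.34 g
zinc sulfate: C1V1 = C2V2 → 0.444 mM × 621 mL ÷ 13.3 mM = 20.73 mL
glycerol: 0.966 g per 100 mL × 621 mL ÷ 100 = 6.00 g
bromocresol purple: 15.2 mg/L × 0.621 L = 9.44 mg
sucrose: 99.6 mmol/L × 342.3 g/mol × 0.621 L ÷ 1000 = 21.17 g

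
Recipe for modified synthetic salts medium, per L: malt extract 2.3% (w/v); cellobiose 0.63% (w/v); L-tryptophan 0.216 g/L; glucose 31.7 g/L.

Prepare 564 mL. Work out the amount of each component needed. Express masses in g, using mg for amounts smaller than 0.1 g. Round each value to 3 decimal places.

malt extract 12.972 g; cellobiose 3.553 g; L-tryptophan 0.122 g; glucose 17.879 g

Working volume: 564 mL = 0.564 L.
malt extract: 2.3% w/v = 23 g/L → 23 × 0.564 L = 12.972 g
cellobiose: 0.63% w/v = 6.3 g/L → 6.3 × 0.564 L = 3.553 g
L-tryptophan: 0.216 g/L × 0.564 L = 0.122 g
glucose: 31.7 g/L × 0.564 L = 17.879 g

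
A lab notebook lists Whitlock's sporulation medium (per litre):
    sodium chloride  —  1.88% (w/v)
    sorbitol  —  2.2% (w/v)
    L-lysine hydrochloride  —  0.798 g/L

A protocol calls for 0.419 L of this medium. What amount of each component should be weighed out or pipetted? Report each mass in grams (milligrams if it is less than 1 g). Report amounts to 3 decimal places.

sodium chloride 7.877 g; sorbitol 9.218 g; L-lysine hydrochloride 334.362 mg

Working volume: 0.419 L.
sodium chloride: 1.88% w/v = 18.8 g/L → 18.8 × 0.419 L = 7.877 g
sorbitol: 2.2% w/v = 22 g/L → 22 × 0.419 L = 9.218 g
L-lysine hydrochloride: 0.798 g/L × 0.419 L = 0.334362 g = 334.362 mg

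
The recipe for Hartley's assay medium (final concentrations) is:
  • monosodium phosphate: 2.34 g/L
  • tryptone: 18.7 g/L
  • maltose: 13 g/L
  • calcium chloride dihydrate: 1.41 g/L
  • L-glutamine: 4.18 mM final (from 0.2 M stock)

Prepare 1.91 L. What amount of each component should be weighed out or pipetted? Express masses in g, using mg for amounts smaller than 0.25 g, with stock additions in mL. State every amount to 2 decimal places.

monosodium phosphate 4.47 g; tryptone 35.72 g; maltose 24.83 g; calcium chloride dihydrate 2.69 g; L-glutamine 39.92 mL

Scale factor relative to 1 L: 1.91.
monosodium phosphate: 2.34 g/L × 1.91 L = 4.47 g
tryptone: 18.7 g/L × 1.91 L = 35.72 g
maltose: 13 g/L × 1.91 L = 24.83 g
calcium chloride dihydrate: 1.41 g/L × 1.91 L = 2.69 g
L-glutamine: V = C2·V2/C1 = 4.18 mM × 1910 mL ÷ 200 mM = 39.92 mL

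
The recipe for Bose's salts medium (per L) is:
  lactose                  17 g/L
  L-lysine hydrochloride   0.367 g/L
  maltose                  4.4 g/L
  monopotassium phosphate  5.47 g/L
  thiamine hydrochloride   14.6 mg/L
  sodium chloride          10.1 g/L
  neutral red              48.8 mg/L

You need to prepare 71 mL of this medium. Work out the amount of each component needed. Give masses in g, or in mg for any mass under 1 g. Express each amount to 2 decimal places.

Scale factor relative to 1 L: 0.071.
lactose: 17 g/L × 0.071 L = 1.21 g
L-lysine hydrochloride: 0.367 g/L × 0.071 L = 0.026057 g = 26.06 mg
maltose: 4.4 g/L × 0.071 L = 0.3124 g = 312.40 mg
monopotassium phosphate: 5.47 g/L × 0.071 L = 0.38837 g = 388.37 mg
thiamine hydrochloride: 14.6 mg/L × 0.071 L = 1.04 mg
sodium chloride: 10.1 g/L × 0.071 L = 0.7171 g = 717.10 mg
neutral red: 48.8 mg/L × 0.071 L = 3.46 mg

lactose 1.21 g; L-lysine hydrochloride 26.06 mg; maltose 312.40 mg; monopotassium phosphate 388.37 mg; thiamine hydrochloride 1.04 mg; sodium chloride 717.10 mg; neutral red 3.46 mg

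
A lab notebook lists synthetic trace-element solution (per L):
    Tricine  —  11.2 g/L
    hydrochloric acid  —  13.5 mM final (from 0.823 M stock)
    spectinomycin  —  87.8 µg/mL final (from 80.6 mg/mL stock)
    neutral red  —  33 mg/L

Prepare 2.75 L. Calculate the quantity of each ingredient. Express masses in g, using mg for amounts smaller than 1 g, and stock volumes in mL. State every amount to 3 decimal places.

Working volume: 2.75 L.
Tricine: 11.2 g/L × 2.75 L = 30.800 g
hydrochloric acid: C1V1 = C2V2 → 13.5 mM × 2750 mL ÷ 823 mM = 45.109 mL
spectinomycin: V = C2·V2/C1 = 87.8 µg/mL × 2750 mL ÷ 80600 µg/mL = 2.996 mL
neutral red: 33 mg/L × 2.75 L = 90.750 mg

Tricine 30.800 g; hydrochloric acid 45.109 mL; spectinomycin 2.996 mL; neutral red 90.750 mg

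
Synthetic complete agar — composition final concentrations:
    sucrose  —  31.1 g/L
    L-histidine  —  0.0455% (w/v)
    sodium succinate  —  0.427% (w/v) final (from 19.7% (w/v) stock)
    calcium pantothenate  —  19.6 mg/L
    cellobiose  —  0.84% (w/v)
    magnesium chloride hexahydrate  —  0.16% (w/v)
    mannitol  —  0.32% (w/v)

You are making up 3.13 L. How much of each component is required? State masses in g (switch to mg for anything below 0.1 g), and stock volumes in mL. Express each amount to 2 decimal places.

Scale factor relative to 1 L: 3.13.
sucrose: 31.1 g/L × 3.13 L = 97.34 g
L-histidine: 0.0455 g per 100 mL × 3130 mL ÷ 100 = 1.42 g
sodium succinate: C1V1 = C2V2 → 0.427% ÷ 19.7% × 3130 mL = 67.84 mL
calcium pantothenate: 19.6 mg/L × 3.13 L = 61.35 mg
cellobiose: 0.84 g per 100 mL × 3130 mL ÷ 100 = 26.29 g
magnesium chloride hexahydrate: 0.16 g per 100 mL × 3130 mL ÷ 100 = 5.01 g
mannitol: 0.32 g per 100 mL × 3130 mL ÷ 100 = 10.02 g

sucrose 97.34 g; L-histidine 1.42 g; sodium succinate 67.84 mL; calcium pantothenate 61.35 mg; cellobiose 26.29 g; magnesium chloride hexahydrate 5.01 g; mannitol 10.02 g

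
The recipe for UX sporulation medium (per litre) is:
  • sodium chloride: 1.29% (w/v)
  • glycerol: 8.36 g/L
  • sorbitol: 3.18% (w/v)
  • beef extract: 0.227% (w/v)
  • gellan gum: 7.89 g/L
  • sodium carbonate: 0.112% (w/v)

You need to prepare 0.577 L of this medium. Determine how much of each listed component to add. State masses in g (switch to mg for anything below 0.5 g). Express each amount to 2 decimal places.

sodium chloride 7.44 g; glycerol 4.82 g; sorbitol 18.35 g; beef extract 1.31 g; gellan gum 4.55 g; sodium carbonate 0.65 g

Working volume: 0.577 L.
sodium chloride: 1.29% w/v = 12.9 g/L → 12.9 × 0.577 L = 7.44 g
glycerol: 8.36 g/L × 0.577 L = 4.82 g
sorbitol: 3.18 g per 100 mL × 577 mL ÷ 100 = 18.35 g
beef extract: 0.227 g per 100 mL × 577 mL ÷ 100 = 1.31 g
gellan gum: 7.89 g/L × 0.577 L = 4.55 g
sodium carbonate: 0.112% w/v = 1.12 g/L → 1.12 × 0.577 L = 0.65 g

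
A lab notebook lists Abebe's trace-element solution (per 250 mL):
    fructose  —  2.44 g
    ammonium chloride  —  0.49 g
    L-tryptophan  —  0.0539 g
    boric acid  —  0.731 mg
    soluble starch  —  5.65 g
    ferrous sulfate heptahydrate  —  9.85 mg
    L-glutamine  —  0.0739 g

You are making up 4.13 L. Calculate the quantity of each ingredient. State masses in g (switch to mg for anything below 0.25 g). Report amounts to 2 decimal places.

fructose 40.31 g; ammonium chloride 8.09 g; L-tryptophan 0.89 g; boric acid 12.08 mg; soluble starch 93.34 g; ferrous sulfate heptahydrate 162.72 mg; L-glutamine 1.22 g

Ratio of target to recipe volume: 4130 / 250 = 16.52.
fructose: 2.44 g × (4130 mL / 250 mL) = 40.31 g
ammonium chloride: 0.49 g × (4130 mL / 250 mL) = 8.09 g
L-tryptophan: 0.0539 g × (4130 mL / 250 mL) = 0.89 g
boric acid: 0.731 mg × (4130 mL / 250 mL) = 12.08 mg
soluble starch: 5.65 g × (4130 mL / 250 mL) = 93.34 g
ferrous sulfate heptahydrate: 9.85 mg × (4130 mL / 250 mL) = 162.72 mg
L-glutamine: 0.0739 g × (4130 mL / 250 mL) = 1.22 g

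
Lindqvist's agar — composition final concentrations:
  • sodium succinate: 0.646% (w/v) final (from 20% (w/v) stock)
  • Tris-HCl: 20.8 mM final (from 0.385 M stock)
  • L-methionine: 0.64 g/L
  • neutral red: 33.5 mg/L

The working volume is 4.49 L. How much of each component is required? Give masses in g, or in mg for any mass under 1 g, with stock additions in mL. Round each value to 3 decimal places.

sodium succinate 145.027 mL; Tris-HCl 242.577 mL; L-methionine 2.874 g; neutral red 150.415 mg

Scale factor relative to 1 L: 4.49.
sodium succinate: V = C2·V2/C1 = 0.646% ÷ 20% × 4490 mL = 145.027 mL
Tris-HCl: dilute stock: 20.8 mM × 4490 mL ÷ 385 mM = 242.577 mL
L-methionine: 0.64 g/L × 4.49 L = 2.874 g
neutral red: 33.5 mg/L × 4.49 L = 150.415 mg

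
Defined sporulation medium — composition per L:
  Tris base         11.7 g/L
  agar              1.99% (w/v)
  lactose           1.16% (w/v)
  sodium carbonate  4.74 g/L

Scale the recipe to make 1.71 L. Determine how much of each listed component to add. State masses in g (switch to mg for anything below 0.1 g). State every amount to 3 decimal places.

Tris base 20.007 g; agar 34.029 g; lactose 19.836 g; sodium carbonate 8.105 g

Working volume: 1.71 L.
Tris base: 11.7 g/L × 1.71 L = 20.007 g
agar: 1.99 g per 100 mL × 1710 mL ÷ 100 = 34.029 g
lactose: 1.16 g per 100 mL × 1710 mL ÷ 100 = 19.836 g
sodium carbonate: 4.74 g/L × 1.71 L = 8.105 g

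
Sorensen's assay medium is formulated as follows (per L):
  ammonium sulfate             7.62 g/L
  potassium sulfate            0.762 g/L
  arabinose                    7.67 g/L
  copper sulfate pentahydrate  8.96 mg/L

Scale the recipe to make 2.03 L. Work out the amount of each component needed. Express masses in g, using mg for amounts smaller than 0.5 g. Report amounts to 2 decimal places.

Working volume: 2.03 L.
ammonium sulfate: 7.62 g/L × 2.03 L = 15.47 g
potassium sulfate: 0.762 g/L × 2.03 L = 1.55 g
arabinose: 7.67 g/L × 2.03 L = 15.57 g
copper sulfate pentahydrate: 8.96 mg/L × 2.03 L = 18.19 mg

ammonium sulfate 15.47 g; potassium sulfate 1.55 g; arabinose 15.57 g; copper sulfate pentahydrate 18.19 mg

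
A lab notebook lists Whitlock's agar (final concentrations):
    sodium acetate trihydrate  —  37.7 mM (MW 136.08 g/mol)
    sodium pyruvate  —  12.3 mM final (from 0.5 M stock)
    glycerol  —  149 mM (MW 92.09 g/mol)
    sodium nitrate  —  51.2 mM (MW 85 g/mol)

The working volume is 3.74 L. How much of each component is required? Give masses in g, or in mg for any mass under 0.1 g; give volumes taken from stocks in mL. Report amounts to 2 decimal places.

sodium acetate trihydrate 19.19 g; sodium pyruvate 92.00 mL; glycerol 51.32 g; sodium nitrate 16.28 g

Working volume: 3.74 L.
sodium acetate trihydrate: 37.7 mmol/L × 136.08 g/mol × 3.74 L ÷ 1000 = 19.19 g
sodium pyruvate: C1V1 = C2V2 → 12.3 mM × 3740 mL ÷ 500 mM = 92.00 mL
glycerol: 149 mmol/L × 92.09 g/mol × 3.74 L ÷ 1000 = 51.32 g
sodium nitrate: 51.2 mmol/L × 85 g/mol × 3.74 L ÷ 1000 = 16.28 g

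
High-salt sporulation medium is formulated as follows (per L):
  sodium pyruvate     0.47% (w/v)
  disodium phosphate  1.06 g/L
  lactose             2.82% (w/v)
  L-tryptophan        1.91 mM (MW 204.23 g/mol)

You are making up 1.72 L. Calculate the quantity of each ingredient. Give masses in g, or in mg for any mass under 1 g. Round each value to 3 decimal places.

Scale factor relative to 1 L: 1.72.
sodium pyruvate: 0.47 g per 100 mL × 1720 mL ÷ 100 = 8.084 g
disodium phosphate: 1.06 g/L × 1.72 L = 1.823 g
lactose: 2.82% w/v = 28.2 g/L → 28.2 × 1.72 L = 48.504 g
L-tryptophan: 1.91 mmol/L × 204.23 mg/mmol × 1.72 L = 670.936 mg

sodium pyruvate 8.084 g; disodium phosphate 1.823 g; lactose 48.504 g; L-tryptophan 670.936 mg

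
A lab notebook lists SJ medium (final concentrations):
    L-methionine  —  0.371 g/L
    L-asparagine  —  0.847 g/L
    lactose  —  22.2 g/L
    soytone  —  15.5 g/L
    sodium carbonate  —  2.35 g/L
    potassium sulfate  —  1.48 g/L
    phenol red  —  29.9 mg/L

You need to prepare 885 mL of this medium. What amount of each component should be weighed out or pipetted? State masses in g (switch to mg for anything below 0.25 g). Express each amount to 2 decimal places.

Scale factor relative to 1 L: 0.885.
L-methionine: 0.371 g/L × 0.885 L = 0.33 g
L-asparagine: 0.847 g/L × 0.885 L = 0.75 g
lactose: 22.2 g/L × 0.885 L = 19.65 g
soytone: 15.5 g/L × 0.885 L = 13.72 g
sodium carbonate: 2.35 g/L × 0.885 L = 2.08 g
potassium sulfate: 1.48 g/L × 0.885 L = 1.31 g
phenol red: 29.9 mg/L × 0.885 L = 26.46 mg

L-methionine 0.33 g; L-asparagine 0.75 g; lactose 19.65 g; soytone 13.72 g; sodium carbonate 2.08 g; potassium sulfate 1.31 g; phenol red 26.46 mg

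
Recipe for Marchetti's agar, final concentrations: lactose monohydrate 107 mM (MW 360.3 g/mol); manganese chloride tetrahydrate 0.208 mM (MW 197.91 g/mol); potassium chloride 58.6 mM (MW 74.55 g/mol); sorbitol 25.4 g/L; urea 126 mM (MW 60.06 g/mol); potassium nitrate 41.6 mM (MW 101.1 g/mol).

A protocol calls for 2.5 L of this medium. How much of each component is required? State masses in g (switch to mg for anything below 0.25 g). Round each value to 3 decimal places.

Scale factor relative to 1 L: 2.5.
lactose monohydrate: 107 mmol/L × 360.3 g/mol × 2.5 L ÷ 1000 = 96.380 g
manganese chloride tetrahydrate: 0.208 mmol/L × 197.91 mg/mmol × 2.5 L = 102.913 mg
potassium chloride: 58.6 mmol/L × 74.55 g/mol × 2.5 L ÷ 1000 = 10.922 g
sorbitol: 25.4 g/L × 2.5 L = 63.500 g
urea: 126 mmol/L × 60.06 g/mol × 2.5 L ÷ 1000 = 18.919 g
potassium nitrate: 41.6 mmol/L × 101.1 g/mol × 2.5 L ÷ 1000 = 10.514 g

lactose monohydrate 96.380 g; manganese chloride tetrahydrate 102.913 mg; potassium chloride 10.922 g; sorbitol 63.500 g; urea 18.919 g; potassium nitrate 10.514 g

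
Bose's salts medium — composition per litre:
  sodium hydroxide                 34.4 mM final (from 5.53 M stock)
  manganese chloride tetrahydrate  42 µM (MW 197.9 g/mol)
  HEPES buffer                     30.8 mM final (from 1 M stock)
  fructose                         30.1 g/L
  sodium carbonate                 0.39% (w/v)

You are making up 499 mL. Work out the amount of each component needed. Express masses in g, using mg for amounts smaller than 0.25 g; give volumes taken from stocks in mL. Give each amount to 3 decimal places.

Scale factor relative to 1 L: 0.499.
sodium hydroxide: C1V1 = C2V2 → 34.4 mM × 499 mL ÷ 5530 mM = 3.104 mL
manganese chloride tetrahydrate: 42 µmol/L × 197.9 g/mol × 0.499 L ÷ 1000 = 4.148 mg
HEPES buffer: V = C2·V2/C1 = 30.8 mM × 499 mL ÷ 1000 mM = 15.369 mL
fructose: 30.1 g/L × 0.499 L = 15.020 g
sodium carbonate: 0.39 g per 100 mL × 499 mL ÷ 100 = 1.946 g

sodium hydroxide 3.104 mL; manganese chloride tetrahydrate 4.148 mg; HEPES buffer 15.369 mL; fructose 15.020 g; sodium carbonate 1.946 g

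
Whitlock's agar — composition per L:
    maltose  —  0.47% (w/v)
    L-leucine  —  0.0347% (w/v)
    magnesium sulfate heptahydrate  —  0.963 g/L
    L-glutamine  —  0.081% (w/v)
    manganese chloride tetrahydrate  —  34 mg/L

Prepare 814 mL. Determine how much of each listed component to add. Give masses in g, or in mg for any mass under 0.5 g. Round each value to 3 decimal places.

Working volume: 814 mL = 0.814 L.
maltose: 0.47 g per 100 mL × 814 mL ÷ 100 = 3.826 g
L-leucine: 0.0347% w/v = 0.347 g/L → 0.347 × 0.814 L = 0.282458 g = 282.458 mg
magnesium sulfate heptahydrate: 0.963 g/L × 0.814 L = 0.784 g
L-glutamine: 0.081 g per 100 mL × 814 mL ÷ 100 = 0.659 g
manganese chloride tetrahydrate: 34 mg/L × 0.814 L = 27.676 mg

maltose 3.826 g; L-leucine 282.458 mg; magnesium sulfate heptahydrate 0.784 g; L-glutamine 0.659 g; manganese chloride tetrahydrate 27.676 mg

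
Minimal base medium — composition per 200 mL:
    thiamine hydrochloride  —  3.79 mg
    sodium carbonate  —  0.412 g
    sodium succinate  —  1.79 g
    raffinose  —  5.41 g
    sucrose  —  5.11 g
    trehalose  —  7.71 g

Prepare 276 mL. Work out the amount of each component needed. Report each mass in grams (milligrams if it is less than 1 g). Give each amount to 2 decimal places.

Scale factor = 276 mL / 200 mL = 1.38.
thiamine hydrochloride: 3.79 mg × (276 mL / 200 mL) = 5.23 mg
sodium carbonate: 0.412 g × (276 mL / 200 mL) = 0.56856 g = 568.56 mg
sodium succinate: 1.79 g × (276 mL / 200 mL) = 2.47 g
raffinose: 5.41 g × (276 mL / 200 mL) = 7.47 g
sucrose: 5.11 g × (276 mL / 200 mL) = 7.05 g
trehalose: 7.71 g × (276 mL / 200 mL) = 10.64 g

thiamine hydrochloride 5.23 mg; sodium carbonate 568.56 mg; sodium succinate 2.47 g; raffinose 7.47 g; sucrose 7.05 g; trehalose 10.64 g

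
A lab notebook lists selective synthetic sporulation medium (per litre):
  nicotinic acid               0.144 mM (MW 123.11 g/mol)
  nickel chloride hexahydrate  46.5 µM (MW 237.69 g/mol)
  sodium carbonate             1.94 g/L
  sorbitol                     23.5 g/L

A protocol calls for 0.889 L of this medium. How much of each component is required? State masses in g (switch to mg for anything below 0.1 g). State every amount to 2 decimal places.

nicotinic acid 15.76 mg; nickel chloride hexahydrate 9.83 mg; sodium carbonate 1.72 g; sorbitol 20.89 g

Scale factor relative to 1 L: 0.889.
nicotinic acid: 0.144 mmol/L × 123.11 mg/mmol × 0.889 L = 15.76 mg
nickel chloride hexahydrate: 46.5 µmol/L × 237.69 g/mol × 0.889 L ÷ 1000 = 9.83 mg
sodium carbonate: 1.94 g/L × 0.889 L = 1.72 g
sorbitol: 23.5 g/L × 0.889 L = 20.89 g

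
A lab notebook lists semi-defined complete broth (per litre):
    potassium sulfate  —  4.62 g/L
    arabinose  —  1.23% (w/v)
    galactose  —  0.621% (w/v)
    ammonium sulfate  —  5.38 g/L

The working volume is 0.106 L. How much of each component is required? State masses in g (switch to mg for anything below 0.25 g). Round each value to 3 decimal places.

potassium sulfate 0.490 g; arabinose 1.304 g; galactose 0.658 g; ammonium sulfate 0.570 g

Scale factor relative to 1 L: 0.106.
potassium sulfate: 4.62 g/L × 0.106 L = 0.490 g
arabinose: 1.23 g per 100 mL × 106 mL ÷ 100 = 1.304 g
galactose: 0.621% w/v = 6.21 g/L → 6.21 × 0.106 L = 0.658 g
ammonium sulfate: 5.38 g/L × 0.106 L = 0.570 g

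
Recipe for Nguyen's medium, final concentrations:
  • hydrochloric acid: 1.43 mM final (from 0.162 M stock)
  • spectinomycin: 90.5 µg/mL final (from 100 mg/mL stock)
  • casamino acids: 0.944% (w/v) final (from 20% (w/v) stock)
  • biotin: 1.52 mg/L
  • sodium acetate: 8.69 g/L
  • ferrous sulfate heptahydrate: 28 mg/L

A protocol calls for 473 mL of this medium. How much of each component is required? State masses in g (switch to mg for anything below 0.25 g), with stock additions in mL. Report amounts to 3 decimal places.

Target volume = 473 mL = 0.473 L.
hydrochloric acid: V = C2·V2/C1 = 1.43 mM × 473 mL ÷ 162 mM = 4.175 mL
spectinomycin: C1V1 = C2V2 → 90.5 µg/mL × 473 mL ÷ 100000 µg/mL = 0.428 mL
casamino acids: dilute stock: 0.944% ÷ 20% × 473 mL = 22.326 mL
biotin: 1.52 mg/L × 0.473 L = 0.719 mg
sodium acetate: 8.69 g/L × 0.473 L = 4.110 g
ferrous sulfate heptahydrate: 28 mg/L × 0.473 L = 13.244 mg

hydrochloric acid 4.175 mL; spectinomycin 0.428 mL; casamino acids 22.326 mL; biotin 0.719 mg; sodium acetate 4.110 g; ferrous sulfate heptahydrate 13.244 mg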